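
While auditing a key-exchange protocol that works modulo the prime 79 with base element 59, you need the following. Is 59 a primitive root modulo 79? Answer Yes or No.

φ(79) = 79 − 1 = 78 = 2 · 3 · 13.
59 is a primitive root mod 79 iff 59^(φ(79)/q) ≢ 1 for every prime q | φ(79), i.e. q ∈ {2, 3, 13}.
59^39 ≡ 78 (mod 79)  [q = 2: ≢ 1 ✓]
59^26 ≡ 23 (mod 79)  [q = 3: ≢ 1 ✓]
59^6 ≡ 46 (mod 79)  [q = 13: ≢ 1 ✓]
All checks pass, so 59 has order 78 and is a primitive root modulo 79.

Yes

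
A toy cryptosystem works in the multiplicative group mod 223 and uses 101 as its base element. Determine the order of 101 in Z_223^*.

111

By Lagrange's theorem, ord_223(101) divides φ(223) = 223 − 1 = 222 = 2 · 3 · 37.
Divisors of 222: 1, 2, 3, 6, 37, 74, 111, 222.
Check 101^d mod 223 for each divisor in increasing order:
101^1 ≡ 101 (mod 223)
101^2 ≡ 166 (mod 223)
101^3 ≡ 41 (mod 223)
101^6 ≡ 120 (mod 223)
101^37 ≡ 39 (mod 223)
101^74 ≡ 183 (mod 223)
101^111 ≡ 1 (mod 223) ✓
So ord_223(101) = 111.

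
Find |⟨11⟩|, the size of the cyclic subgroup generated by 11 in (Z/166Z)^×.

41

ord(11) | φ(166) = φ(2)·φ(83) = 1·82 = 82 = 2 · 41.
Divisors of 82: 1, 2, 41, 82.
Compute 11^d (mod 166) for the divisors d until we hit 1:
11^1 ≡ 11
11^2 ≡ 121
11^41 ≡ 1
Hence ord(11) = 41.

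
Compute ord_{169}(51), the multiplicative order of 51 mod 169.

By Lagrange's theorem, ord_169(51) divides φ(169) = φ(13^2) = 13·(13−1) = 156 = 2^2 · 3 · 13.
Divisors of 156: 1, 2, 3, 4, 6, 12, 13, 26, 39, 52, 78, 156.
Evaluate successive powers at the divisors of 156:
51^1 ≡ 51 (mod 169)
51^2 ≡ 66 (mod 169)
51^3 ≡ 155 (mod 169)
51^4 ≡ 131 (mod 169)
51^6 ≡ 27 (mod 169)
51^12 ≡ 53 (mod 169)
51^13 ≡ 168 (mod 169)
51^26 ≡ 1 (mod 169) ✓
So ord_169(51) = 26.

26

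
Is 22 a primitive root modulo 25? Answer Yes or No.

φ(25) = φ(5^2) = 5·(5−1) = 20 = 2^2 · 5.
22 is a primitive root mod 25 iff 22^(φ(25)/q) ≢ 1 for every prime q | φ(25), i.e. q ∈ {2, 5}.
22^10 ≡ 24 (mod 25)  [q = 2: ≢ 1 ✓]
22^4 ≡ 6 (mod 25)  [q = 5: ≢ 1 ✓]
All checks pass, so 22 has order 20 and is a primitive root modulo 25.

Yes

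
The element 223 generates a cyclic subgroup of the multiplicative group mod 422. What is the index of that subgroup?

ord(223) | φ(422) = φ(2)·φ(211) = 1·210 = 210 = 2 · 3 · 5 · 7.
Divisors of 210: 1, 2, 3, 5, 6, 7, 10, 14, 15, 21, 30, 35, 42, 70, 105, 210.
Check 223^d mod 422 for each divisor in increasing order:
223^1 ≡ 223
223^2 ≡ 355
223^3 ≡ 251
223^5 ≡ 63
223^6 ≡ 123
223^7 ≡ 421
223^10 ≡ 171
223^14 ≡ 1
Thus |⟨223⟩| = ord(223) = 14.
The index is φ(422) / ord(223) = 210 / 14 = 15.

15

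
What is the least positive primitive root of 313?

10

φ(313) = 313 − 1 = 312 = 2^3 · 3 · 13.
Test candidates g = 2, 3, … against the prime factors q ∈ {2, 3, 13} of φ(313): g is a generator iff g^(312/q) ≢ 1 for every such q.
g = 2: 2^156 ≡ 1 — hits 1, so not a primitive root.
g = 3: 3^156 ≡ 1 — hits 1, so not a primitive root.
g = 4: 4^156 ≡ 1 — hits 1, so not a primitive root.
g = 5: 5^156 ≡ 312; 5^104 ≡ 1 — hits 1, so not a primitive root.
g = 6: 6^156 ≡ 1 — hits 1, so not a primitive root.
g = 7: 7^156 ≡ 312; 7^104 ≡ 1 — hits 1, so not a primitive root.
g = 8: 8^156 ≡ 1 — hits 1, so not a primitive root.
g = 9: 9^156 ≡ 1 — hits 1, so not a primitive root.
g = 10: 10^156 ≡ 312; 10^104 ≡ 214; 10^24 ≡ 103 — none is 1, so 10 is a primitive root.
The smallest primitive root modulo 313 is 10.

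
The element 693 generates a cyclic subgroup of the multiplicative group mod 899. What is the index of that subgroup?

Since 693 ∈ (Z/899Z)^×, its order divides φ(899) = φ(29·31) = (29−1)·(31−1) = 28·30 = 840 = 2^3 · 3 · 5 · 7.
Divisors of 840: 1, 2, 3, 4, 5, 6, 7, 8, 10, 12, 14, 15, 20, 21, 24, 28, 30, 35, 40, 42, 56, 60, 70, 84, 105, 120, 140, 168, 210, 280, 420, 840.
Evaluate successive powers at the divisors of 840:
693^1 ≡ 693 (mod 899)
693^2 ≡ 183 (mod 899)
693^3 ≡ 60 (mod 899)
693^4 ≡ 226 (mod 899)
693^5 ≡ 192 (mod 899)
693^6 ≡ 4 (mod 899)
693^7 ≡ 75 (mod 899)
693^8 ≡ 732 (mod 899)
693^10 ≡ 5 (mod 899)
693^12 ≡ 16 (mod 899)
693^14 ≡ 231 (mod 899)
693^15 ≡ 61 (mod 899)
693^20 ≡ 25 (mod 899)
693^21 ≡ 244 (mod 899)
693^24 ≡ 256 (mod 899)
693^28 ≡ 320 (mod 899)
693^30 ≡ 125 (mod 899)
693^35 ≡ 626 (mod 899)
693^40 ≡ 625 (mod 899)
693^42 ≡ 202 (mod 899)
693^56 ≡ 813 (mod 899)
693^60 ≡ 342 (mod 899)
693^70 ≡ 811 (mod 899)
693^84 ≡ 349 (mod 899)
693^105 ≡ 650 (mod 899)
693^120 ≡ 94 (mod 899)
693^140 ≡ 552 (mod 899)
693^168 ≡ 436 (mod 899)
693^210 ≡ 869 (mod 899)
693^280 ≡ 842 (mod 899)
693^420 ≡ 1 (mod 899) ✓
The order of 693 is 420, so the subgroup it generates has 420 elements.
The index is φ(899) / ord(693) = 840 / 420 = 2.

2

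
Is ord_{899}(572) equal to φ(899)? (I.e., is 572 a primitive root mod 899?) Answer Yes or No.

No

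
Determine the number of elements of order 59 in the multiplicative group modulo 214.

0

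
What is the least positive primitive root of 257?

3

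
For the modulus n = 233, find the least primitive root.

3

φ(233) = 233 − 1 = 232 = 2^3 · 29.
Test candidates g = 2, 3, … against the prime factors q ∈ {2, 29} of φ(233): g is a generator iff g^(232/q) ≢ 1 for every such q.
g = 2: 2^116 ≡ 1 — hits 1, so not a primitive root.
g = 3: 3^116 ≡ 232; 3^8 ≡ 37 — none is 1, so 3 is a primitive root.
Hence the least primitive root of 233 is 3.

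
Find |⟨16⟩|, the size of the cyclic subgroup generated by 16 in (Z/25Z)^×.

By Lagrange's theorem, ord_25(16) divides φ(25) = φ(5^2) = 5·(5−1) = 20 = 2^2 · 5.
Divisors of 20: 1, 2, 4, 5, 10, 20.
Test each divisor d:
16^1 ≡ 16 (mod 25)
16^2 ≡ 6 (mod 25)
16^4 ≡ 11 (mod 25)
16^5 ≡ 1 (mod 25) ✓
So ord_25(16) = 5.

5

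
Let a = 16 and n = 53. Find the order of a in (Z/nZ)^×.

13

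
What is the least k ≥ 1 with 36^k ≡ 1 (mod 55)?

The order of 36 must divide φ(55) = φ(5·11) = (5−1)·(11−1) = 4·10 = 40 = 2^3 · 5.
Divisors of 40: 1, 2, 4, 5, 8, 10, 20, 40.
Compute 36^d (mod 55) for the divisors d until we hit 1:
36^1 ≡ 36 (mod 55)
36^2 ≡ 31 (mod 55)
36^4 ≡ 26 (mod 55)
36^5 ≡ 1 (mod 55) ✓
Therefore the multiplicative order of 36 modulo 55 is 5.

5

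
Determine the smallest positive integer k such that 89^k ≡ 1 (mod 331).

ord(89) | φ(331) = 331 − 1 = 330 = 2 · 3 · 5 · 11.
Divisors of 330: 1, 2, 3, 5, 6, 10, 11, 15, 22, 30, 33, 55, 66, 110, 165, 330.
Compute 89^d (mod 331) for the divisors d until we hit 1:
89^1 ≡ 89
89^2 ≡ 308
89^3 ≡ 270
89^5 ≡ 79
89^6 ≡ 80
89^10 ≡ 283
89^11 ≡ 31
89^15 ≡ 180
89^22 ≡ 299
89^30 ≡ 293
89^33 ≡ 1
Hence ord(89) = 33.

33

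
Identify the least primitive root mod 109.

6

φ(109) = 109 − 1 = 108 = 2^2 · 3^3.
g is a primitive root iff g^(108/q) ≢ 1 (mod 109) for each prime q ∈ {2, 3}.
g = 2: 2^54 ≡ 108; 2^36 ≡ 1 — hits 1, so not a primitive root.
g = 3: 3^54 ≡ 1 — hits 1, so not a primitive root.
g = 4: 4^54 ≡ 1 — hits 1, so not a primitive root.
g = 5: 5^54 ≡ 1 — hits 1, so not a primitive root.
g = 6: 6^54 ≡ 108; 6^36 ≡ 63 — none is 1, so 6 is a primitive root.
So 6 is the smallest generator of (Z/109Z)^×.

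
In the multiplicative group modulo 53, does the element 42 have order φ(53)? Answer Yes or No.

φ(53) = 53 − 1 = 52 = 2^2 · 13.
An element g generates (Z/53Z)^× iff g^(52/q) ≢ 1 (mod 53) for each prime q ∈ {2, 13}.
42^26 ≡ 1 (mod 53)  [q = 2: ≡ 1 ✗]
42^4 ≡ 13 (mod 53)  [q = 13: ≢ 1 ✓]
42^26 ≡ 1 shows ord(42) | 26, strictly less than φ(53); not a primitive root.

No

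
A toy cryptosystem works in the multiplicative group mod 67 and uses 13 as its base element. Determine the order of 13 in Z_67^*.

66

Since 13 ∈ (Z/67Z)^×, its order divides φ(67) = 67 − 1 = 66 = 2 · 3 · 11.
Divisors of 66: 1, 2, 3, 6, 11, 22, 33, 66.
Check 13^d mod 67 for each divisor in increasing order:
13^1 ≡ 13 (mod 67)
13^2 ≡ 35 (mod 67)
13^3 ≡ 53 (mod 67)
13^6 ≡ 62 (mod 67)
13^11 ≡ 38 (mod 67)
13^22 ≡ 37 (mod 67)
13^33 ≡ 66 (mod 67)
13^66 ≡ 1 (mod 67) ✓
The smallest such exponent is 66, so the order of 13 is 66.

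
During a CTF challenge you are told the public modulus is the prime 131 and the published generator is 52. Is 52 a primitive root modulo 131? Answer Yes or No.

No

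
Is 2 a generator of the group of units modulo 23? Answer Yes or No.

No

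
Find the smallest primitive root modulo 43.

φ(43) = 43 − 1 = 42 = 2 · 3 · 7.
g is a primitive root iff g^(42/q) ≢ 1 (mod 43) for each prime q ∈ {2, 3, 7}.
g = 2: 2^21 ≡ 42; 2^14 ≡ 1 — hits 1, so not a primitive root.
g = 3: 3^21 ≡ 42; 3^14 ≡ 36; 3^6 ≡ 41 — none is 1, so 3 is a primitive root.
The smallest primitive root modulo 43 is 3.

3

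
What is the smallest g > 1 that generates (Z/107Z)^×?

φ(107) = 107 − 1 = 106 = 2 · 53.
g is a primitive root iff g^(106/q) ≢ 1 (mod 107) for each prime q ∈ {2, 53}.
g = 2: 2^53 ≡ 106; 2^2 ≡ 4 — none is 1, so 2 is a primitive root.
The smallest primitive root modulo 107 is 2.

2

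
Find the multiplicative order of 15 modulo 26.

12

ord(15) | φ(26) = φ(2)·φ(13) = 1·12 = 12 = 2^2 · 3.
Divisors of 12: 1, 2, 3, 4, 6, 12.
Compute 15^d (mod 26) for the divisors d until we hit 1:
15^1 ≡ 15
15^2 ≡ 17
15^3 ≡ 21
15^4 ≡ 3
15^6 ≡ 25
15^12 ≡ 1
Therefore the multiplicative order of 15 modulo 26 is 12.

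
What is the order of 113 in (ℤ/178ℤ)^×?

88

Since 113 ∈ (Z/178Z)^×, its order divides φ(178) = φ(2)·φ(89) = 1·88 = 88 = 2^3 · 11.
Divisors of 88: 1, 2, 4, 8, 11, 22, 44, 88.
Compute 113^d (mod 178) for the divisors d until we hit 1:
113^1 ≡ 113 (mod 178)
113^2 ≡ 131 (mod 178)
113^4 ≡ 73 (mod 178)
113^8 ≡ 167 (mod 178)
113^11 ≡ 37 (mod 178)
113^22 ≡ 123 (mod 178)
113^44 ≡ 177 (mod 178)
113^88 ≡ 1 (mod 178) ✓
Hence ord(113) = 88.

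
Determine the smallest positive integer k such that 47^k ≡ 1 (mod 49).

42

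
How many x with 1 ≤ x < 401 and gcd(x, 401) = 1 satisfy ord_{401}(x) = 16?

φ(401) = 401 − 1 = 400 = 2^4 · 5^2.
(Z/401Z)^× is cyclic (|G| = 400); a cyclic group of order m has exactly φ(d) elements of each order d | m, and none otherwise.
16 = 2^4 divides 400, and φ(16) = 8.

8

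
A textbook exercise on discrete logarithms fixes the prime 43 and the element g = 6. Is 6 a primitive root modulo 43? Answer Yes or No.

No

φ(43) = 43 − 1 = 42 = 2 · 3 · 7.
An element g generates (Z/43Z)^× iff g^(42/q) ≢ 1 (mod 43) for each prime q ∈ {2, 3, 7}.
6^21 ≡ 1 (mod 43)  [q = 2: ≡ 1 ✗]
6^14 ≡ 36 (mod 43)  [q = 3: ≢ 1 ✓]
6^6 ≡ 1 (mod 43)  [q = 7: ≡ 1 ✗]
The check at q = 2 fails, so 6 generates a proper subgroup.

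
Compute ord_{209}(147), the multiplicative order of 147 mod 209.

90

Since 147 ∈ (Z/209Z)^×, its order divides φ(209) = φ(11·19) = (11−1)·(19−1) = 10·18 = 180 = 2^2 · 3^2 · 5.
Divisors of 180: 1, 2, 3, 4, 5, 6, 9, 10, 12, 15, 18, 20, 30, 36, 45, 60, 90, 180.
Evaluate successive powers at the divisors of 180:
147^1 ≡ 147
147^2 ≡ 82
147^3 ≡ 141
147^4 ≡ 36
147^5 ≡ 67
147^6 ≡ 26
147^9 ≡ 113
147^10 ≡ 100
147^12 ≡ 49
147^15 ≡ 12
147^18 ≡ 20
147^20 ≡ 177
147^30 ≡ 144
147^36 ≡ 191
147^45 ≡ 56
147^60 ≡ 45
147^90 ≡ 1
So ord_209(147) = 90.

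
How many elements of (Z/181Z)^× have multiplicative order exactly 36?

φ(181) = 181 − 1 = 180 = 2^2 · 3^2 · 5.
Since (Z/181Z)^× is cyclic of order 180, the number of elements of order d is φ(d) when d | 180 and 0 otherwise.
36 = 2^2 · 3^2 divides 180, and φ(36) = 12.

12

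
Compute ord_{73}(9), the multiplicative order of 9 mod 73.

6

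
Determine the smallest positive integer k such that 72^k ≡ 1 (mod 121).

110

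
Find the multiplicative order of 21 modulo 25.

5

By Lagrange's theorem, ord_25(21) divides φ(25) = φ(5^2) = 5·(5−1) = 20 = 2^2 · 5.
Divisors of 20: 1, 2, 4, 5, 10, 20.
Evaluate successive powers at the divisors of 20:
21^1 ≡ 21
21^2 ≡ 16
21^4 ≡ 6
21^5 ≡ 1
Hence ord(21) = 5.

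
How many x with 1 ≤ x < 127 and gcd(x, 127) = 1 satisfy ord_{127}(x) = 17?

0

φ(127) = 127 − 1 = 126 = 2 · 3^2 · 7.
In a cyclic group of order 126, there are φ(d) elements of order d for each divisor d of 126, and zero for non-divisors.
17 does not divide 126, so no element of (Z/127Z)^× has order 17.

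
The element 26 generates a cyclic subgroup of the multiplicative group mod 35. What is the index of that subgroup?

4

The order of 26 must divide φ(35) = φ(5·7) = (5−1)·(7−1) = 4·6 = 24 = 2^3 · 3.
Divisors of 24: 1, 2, 3, 4, 6, 8, 12, 24.
Evaluate successive powers at the divisors of 24:
26^1 ≡ 26 (mod 35)
26^2 ≡ 11 (mod 35)
26^3 ≡ 6 (mod 35)
26^4 ≡ 16 (mod 35)
26^6 ≡ 1 (mod 35) ✓
So ord_35(26) = 6, hence |⟨26⟩| = 6.
Index = |(Z/35Z)^×| / |⟨26⟩| = 24 / 6 = 4.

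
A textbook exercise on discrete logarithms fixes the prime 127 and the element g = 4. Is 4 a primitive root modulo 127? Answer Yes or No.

No

φ(127) = 127 − 1 = 126 = 2 · 3^2 · 7.
It suffices to check that the order of 4 is not a proper divisor of 126: compute 4^(126/q) for q ∈ {2, 3, 7}.
4^63 ≡ 1 (mod 127)  [q = 2: ≡ 1 ✗]
4^42 ≡ 1 (mod 127)  [q = 3: ≡ 1 ✗]
4^18 ≡ 2 (mod 127)  [q = 7: ≢ 1 ✓]
4^63 ≡ 1 shows ord(4) | 63, strictly less than φ(127); not a primitive root.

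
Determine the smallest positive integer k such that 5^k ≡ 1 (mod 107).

106

By Lagrange's theorem, ord_107(5) divides φ(107) = 107 − 1 = 106 = 2 · 53.
Divisors of 106: 1, 2, 53, 106.
Evaluate successive powers at the divisors of 106:
5^1 ≡ 5 (mod 107)
5^2 ≡ 25 (mod 107)
5^53 ≡ 106 (mod 107)
5^106 ≡ 1 (mod 107) ✓
Therefore the multiplicative order of 5 modulo 107 is 106.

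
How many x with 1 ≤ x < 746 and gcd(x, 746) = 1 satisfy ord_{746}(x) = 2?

1

φ(746) = φ(2)·φ(373) = 1·372 = 372 = 2^2 · 3 · 31.
(Z/746Z)^× is cyclic (|G| = 372); a cyclic group of order m has exactly φ(d) elements of each order d | m, and none otherwise.
2 | 372, and φ(2) = 2 − 1 = 1.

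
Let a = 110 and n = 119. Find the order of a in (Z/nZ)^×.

Since 110 ∈ (Z/119Z)^×, its order divides φ(119) = φ(7·17) = (7−1)·(17−1) = 6·16 = 96 = 2^5 · 3.
Divisors of 96: 1, 2, 3, 4, 6, 8, 12, 16, 24, 32, 48, 96.
Check 110^d mod 119 for each divisor in increasing order:
110^1 ≡ 110
110^2 ≡ 81
110^3 ≡ 104
110^4 ≡ 16
110^6 ≡ 106
110^8 ≡ 18
110^12 ≡ 50
110^16 ≡ 86
110^24 ≡ 1
Hence ord(110) = 24.

24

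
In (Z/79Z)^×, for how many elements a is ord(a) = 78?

φ(79) = 79 − 1 = 78 = 2 · 3 · 13.
In a cyclic group of order 78, there are φ(d) elements of order d for each divisor d of 78, and zero for non-divisors.
78 = 2 · 3 · 13 divides 78, and φ(78) = 24.

24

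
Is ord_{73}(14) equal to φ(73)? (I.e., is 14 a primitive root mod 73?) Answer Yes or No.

Yes

φ(73) = 73 − 1 = 72 = 2^3 · 3^2.
Test 14^(72/q) mod 73 for each prime factor q of 72:
14^36 ≡ 72 (mod 73)  [q = 2: ≢ 1 ✓]
14^24 ≡ 64 (mod 73)  [q = 3: ≢ 1 ✓]
Every test exponent gives a nontrivial residue, hence 14 generates the full group.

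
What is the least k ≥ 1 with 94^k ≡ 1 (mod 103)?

34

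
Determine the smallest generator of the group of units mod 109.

6

φ(109) = 109 − 1 = 108 = 2^2 · 3^3.
Test candidates g = 2, 3, … against the prime factors q ∈ {2, 3} of φ(109): g is a generator iff g^(108/q) ≢ 1 for every such q.
g = 2: 2^54 ≡ 108; 2^36 ≡ 1 — hits 1, so not a primitive root.
g = 3: 3^54 ≡ 1 — hits 1, so not a primitive root.
g = 4: 4^54 ≡ 1 — hits 1, so not a primitive root.
g = 5: 5^54 ≡ 1 — hits 1, so not a primitive root.
g = 6: 6^54 ≡ 108; 6^36 ≡ 63 — none is 1, so 6 is a primitive root.
So 6 is the smallest generator of (Z/109Z)^×.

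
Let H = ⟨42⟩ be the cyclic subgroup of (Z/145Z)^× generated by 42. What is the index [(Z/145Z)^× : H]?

4

ord(42) | φ(145) = φ(5·29) = (5−1)·(29−1) = 4·28 = 112 = 2^4 · 7.
Divisors of 112: 1, 2, 4, 7, 8, 14, 16, 28, 56, 112.
Evaluate successive powers at the divisors of 112:
42^1 ≡ 42 (mod 145)
42^2 ≡ 24 (mod 145)
42^4 ≡ 141 (mod 145)
42^7 ≡ 28 (mod 145)
42^8 ≡ 16 (mod 145)
42^14 ≡ 59 (mod 145)
42^16 ≡ 111 (mod 145)
42^28 ≡ 1 (mod 145) ✓
So ord_145(42) = 28, hence |⟨42⟩| = 28.
Index = |(Z/145Z)^×| / |⟨42⟩| = 112 / 28 = 4.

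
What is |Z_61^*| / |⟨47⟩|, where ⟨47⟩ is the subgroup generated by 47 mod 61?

20

The order of 47 must divide φ(61) = 61 − 1 = 60 = 2^2 · 3 · 5.
Divisors of 60: 1, 2, 3, 4, 5, 6, 10, 12, 15, 20, 30, 60.
Evaluate successive powers at the divisors of 60:
47^1 ≡ 47 (mod 61)
47^2 ≡ 13 (mod 61)
47^3 ≡ 1 (mod 61) ✓
So ord_61(47) = 3, hence |⟨47⟩| = 3.
The index is φ(61) / ord(47) = 60 / 3 = 20.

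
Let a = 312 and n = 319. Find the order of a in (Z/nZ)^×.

The order of 312 must divide φ(319) = φ(11·29) = (11−1)·(29−1) = 10·28 = 280 = 2^3 · 5 · 7.
Divisors of 280: 1, 2, 4, 5, 7, 8, 10, 14, 20, 28, 35, 40, 56, 70, 140, 280.
Test each divisor d:
312^1 ≡ 312 (mod 319)
312^2 ≡ 49 (mod 319)
312^4 ≡ 168 (mod 319)
312^5 ≡ 100 (mod 319)
312^7 ≡ 115 (mod 319)
312^8 ≡ 152 (mod 319)
312^10 ≡ 111 (mod 319)
312^14 ≡ 146 (mod 319)
312^20 ≡ 199 (mod 319)
312^28 ≡ 262 (mod 319)
312^35 ≡ 144 (mod 319)
312^40 ≡ 45 (mod 319)
312^56 ≡ 59 (mod 319)
312^70 ≡ 1 (mod 319) ✓
Hence ord(312) = 70.

70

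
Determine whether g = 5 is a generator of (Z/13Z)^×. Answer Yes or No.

No

φ(13) = 13 − 1 = 12 = 2^2 · 3.
An element g generates (Z/13Z)^× iff g^(12/q) ≢ 1 (mod 13) for each prime q ∈ {2, 3}.
5^6 ≡ 12 (mod 13)  [q = 2: ≢ 1 ✓]
5^4 ≡ 1 (mod 13)  [q = 3: ≡ 1 ✗]
The check at q = 3 fails, so 5 generates a proper subgroup.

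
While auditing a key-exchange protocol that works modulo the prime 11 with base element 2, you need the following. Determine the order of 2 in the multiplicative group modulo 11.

The order of 2 must divide φ(11) = 11 − 1 = 10 = 2 · 5.
Divisors of 10: 1, 2, 5, 10.
Check 2^d mod 11 for each divisor in increasing order:
2^1 ≡ 2 (mod 11)
2^2 ≡ 4 (mod 11)
2^5 ≡ 10 (mod 11)
2^10 ≡ 1 (mod 11) ✓
The smallest such exponent is 10, so the order of 2 is 10.

10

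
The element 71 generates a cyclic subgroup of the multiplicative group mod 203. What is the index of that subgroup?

12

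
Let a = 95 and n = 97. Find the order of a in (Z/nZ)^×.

48

By Lagrange's theorem, ord_97(95) divides φ(97) = 97 − 1 = 96 = 2^5 · 3.
Divisors of 96: 1, 2, 3, 4, 6, 8, 12, 16, 24, 32, 48, 96.
Check 95^d mod 97 for each divisor in increasing order:
95^1 ≡ 95 (mod 97)
95^2 ≡ 4 (mod 97)
95^3 ≡ 89 (mod 97)
95^4 ≡ 16 (mod 97)
95^6 ≡ 64 (mod 97)
95^8 ≡ 62 (mod 97)
95^12 ≡ 22 (mod 97)
95^16 ≡ 61 (mod 97)
95^24 ≡ 96 (mod 97)
95^32 ≡ 35 (mod 97)
95^48 ≡ 1 (mod 97) ✓
Hence ord(95) = 48.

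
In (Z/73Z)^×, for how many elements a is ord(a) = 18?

φ(73) = 73 − 1 = 72 = 2^3 · 3^2.
In a cyclic group of order 72, there are φ(d) elements of order d for each divisor d of 72, and zero for non-divisors.
18 = 2 · 3^2 divides 72, and φ(18) = 6.

6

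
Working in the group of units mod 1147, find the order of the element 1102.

60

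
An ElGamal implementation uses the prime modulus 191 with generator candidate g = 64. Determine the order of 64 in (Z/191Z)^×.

95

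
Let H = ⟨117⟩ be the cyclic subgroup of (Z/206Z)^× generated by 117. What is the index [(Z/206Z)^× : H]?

6

ord(117) | φ(206) = φ(2)·φ(103) = 1·102 = 102 = 2 · 3 · 17.
Divisors of 102: 1, 2, 3, 6, 17, 34, 51, 102.
Test each divisor d:
117^1 ≡ 117 (mod 206)
117^2 ≡ 93 (mod 206)
117^3 ≡ 169 (mod 206)
117^6 ≡ 133 (mod 206)
117^17 ≡ 1 (mod 206) ✓
So ord_206(117) = 17, hence |⟨117⟩| = 17.
The index is φ(206) / ord(117) = 102 / 17 = 6.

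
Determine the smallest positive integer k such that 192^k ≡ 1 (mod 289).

272

The order of 192 must divide φ(289) = φ(17^2) = 17·(17−1) = 272 = 2^4 · 17.
Divisors of 272: 1, 2, 4, 8, 16, 17, 34, 68, 136, 272.
Compute 192^d (mod 289) for the divisors d until we hit 1:
192^1 ≡ 192 (mod 289)
192^2 ≡ 161 (mod 289)
192^4 ≡ 200 (mod 289)
192^8 ≡ 118 (mod 289)
192^16 ≡ 52 (mod 289)
192^17 ≡ 158 (mod 289)
192^34 ≡ 110 (mod 289)
192^68 ≡ 251 (mod 289)
192^136 ≡ 288 (mod 289)
192^272 ≡ 1 (mod 289) ✓
The smallest such exponent is 272, so the order of 192 is 272.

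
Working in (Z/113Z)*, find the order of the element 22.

The order of 22 must divide φ(113) = 113 − 1 = 112 = 2^4 · 7.
Divisors of 112: 1, 2, 4, 7, 8, 14, 16, 28, 56, 112.
Check 22^d mod 113 for each divisor in increasing order:
22^1 ≡ 22 (mod 113)
22^2 ≡ 32 (mod 113)
22^4 ≡ 7 (mod 113)
22^7 ≡ 69 (mod 113)
22^8 ≡ 49 (mod 113)
22^14 ≡ 15 (mod 113)
22^16 ≡ 28 (mod 113)
22^28 ≡ 112 (mod 113)
22^56 ≡ 1 (mod 113) ✓
Hence ord(22) = 56.

56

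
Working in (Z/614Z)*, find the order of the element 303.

102

Since 303 ∈ (Z/614Z)^×, its order divides φ(614) = φ(2)·φ(307) = 1·306 = 306 = 2 · 3^2 · 17.
Divisors of 306: 1, 2, 3, 6, 9, 17, 18, 34, 51, 102, 153, 306.
Test each divisor d:
303^1 ≡ 303 (mod 614)
303^2 ≡ 323 (mod 614)
303^3 ≡ 243 (mod 614)
303^6 ≡ 105 (mod 614)
303^9 ≡ 341 (mod 614)
303^17 ≡ 325 (mod 614)
303^18 ≡ 235 (mod 614)
303^34 ≡ 17 (mod 614)
303^51 ≡ 613 (mod 614)
303^102 ≡ 1 (mod 614) ✓
Hence ord(303) = 102.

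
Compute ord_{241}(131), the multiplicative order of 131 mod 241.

240

By Lagrange's theorem, ord_241(131) divides φ(241) = 241 − 1 = 240 = 2^4 · 3 · 5.
Divisors of 240: 1, 2, 3, 4, 5, 6, 8, 10, 12, 15, 16, 20, 24, 30, 40, 48, 60, 80, 120, 240.
Check 131^d mod 241 for each divisor in increasing order:
131^1 ≡ 131
131^2 ≡ 50
131^3 ≡ 43
131^4 ≡ 90
131^5 ≡ 222
131^6 ≡ 162
131^8 ≡ 147
131^10 ≡ 120
131^12 ≡ 216
131^15 ≡ 130
131^16 ≡ 160
131^20 ≡ 181
131^24 ≡ 143
131^30 ≡ 30
131^40 ≡ 226
131^48 ≡ 205
131^60 ≡ 177
131^80 ≡ 225
131^120 ≡ 240
131^240 ≡ 1
The smallest such exponent is 240, so the order of 131 is 240.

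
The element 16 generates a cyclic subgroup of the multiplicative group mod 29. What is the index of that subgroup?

ord(16) | φ(29) = 29 − 1 = 28 = 2^2 · 7.
Divisors of 28: 1, 2, 4, 7, 14, 28.
Test each divisor d:
16^1 ≡ 16
16^2 ≡ 24
16^4 ≡ 25
16^7 ≡ 1
Thus |⟨16⟩| = ord(16) = 7.
[(Z/29Z)^× : ⟨16⟩] = 28/7 = 4.

4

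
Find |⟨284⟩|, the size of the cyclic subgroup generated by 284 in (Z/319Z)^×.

35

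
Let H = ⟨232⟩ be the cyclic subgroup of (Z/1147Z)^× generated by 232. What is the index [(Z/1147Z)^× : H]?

36

Since 232 ∈ (Z/1147Z)^×, its order divides φ(1147) = φ(31·37) = (31−1)·(37−1) = 30·36 = 1080 = 2^3 · 3^3 · 5.
Divisors of 1080: 1, 2, 3, 4, 5, 6, 8, 9, 10, 12, 15, 18, 20, 24, 27, 30, 36, 40, 45, 54, 60, 72, 90, 108, 120, 135, 180, 216, 270, 360, 540, 1080.
Check 232^d mod 1147 for each divisor in increasing order:
232^1 ≡ 232
232^2 ≡ 1062
232^3 ≡ 926
232^4 ≡ 343
232^5 ≡ 433
232^6 ≡ 667
232^8 ≡ 655
232^9 ≡ 556
232^10 ≡ 528
232^12 ≡ 1000
232^15 ≡ 371
232^18 ≡ 593
232^20 ≡ 63
232^24 ≡ 963
232^27 ≡ 519
232^30 ≡ 1
So ord_1147(232) = 30, hence |⟨232⟩| = 30.
Index = |(Z/1147Z)^×| / |⟨232⟩| = 1080 / 30 = 36.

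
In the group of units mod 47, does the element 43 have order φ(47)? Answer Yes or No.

φ(47) = 47 − 1 = 46 = 2 · 23.
43 is a primitive root mod 47 iff 43^(φ(47)/q) ≢ 1 for every prime q | φ(47), i.e. q ∈ {2, 23}.
43^23 ≡ 46 (mod 47)  [q = 2: ≢ 1 ✓]
43^2 ≡ 16 (mod 47)  [q = 23: ≢ 1 ✓]
Every test exponent gives a nontrivial residue, hence 43 generates the full group.

Yes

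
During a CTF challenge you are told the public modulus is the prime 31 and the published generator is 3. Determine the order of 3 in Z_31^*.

30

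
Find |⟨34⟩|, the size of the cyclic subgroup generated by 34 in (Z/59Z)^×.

Since 34 ∈ (Z/59Z)^×, its order divides φ(59) = 59 − 1 = 58 = 2 · 29.
Divisors of 58: 1, 2, 29, 58.
Check 34^d mod 59 for each divisor in increasing order:
34^1 ≡ 34 (mod 59)
34^2 ≡ 35 (mod 59)
34^29 ≡ 58 (mod 59)
34^58 ≡ 1 (mod 59) ✓
Hence ord(34) = 58.

58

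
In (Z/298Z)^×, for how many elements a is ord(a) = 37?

36

φ(298) = φ(2)·φ(149) = 1·148 = 148 = 2^2 · 37.
Since (Z/298Z)^× is cyclic of order 148, the number of elements of order d is φ(d) when d | 148 and 0 otherwise.
37 | 148, and φ(37) = 37 − 1 = 36.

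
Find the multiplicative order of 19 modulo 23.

22

Since 19 ∈ (Z/23Z)^×, its order divides φ(23) = 23 − 1 = 22 = 2 · 11.
Divisors of 22: 1, 2, 11, 22.
Evaluate successive powers at the divisors of 22:
19^1 ≡ 19
19^2 ≡ 16
19^11 ≡ 22
19^22 ≡ 1
Hence ord(19) = 22.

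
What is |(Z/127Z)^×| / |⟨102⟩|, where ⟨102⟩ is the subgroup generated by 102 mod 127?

3

The order of 102 must divide φ(127) = 127 − 1 = 126 = 2 · 3^2 · 7.
Divisors of 126: 1, 2, 3, 6, 7, 9, 14, 18, 21, 42, 63, 126.
Evaluate successive powers at the divisors of 126:
102^1 ≡ 102
102^2 ≡ 117
102^3 ≡ 123
102^6 ≡ 16
102^7 ≡ 108
102^9 ≡ 63
102^14 ≡ 107
102^18 ≡ 32
102^21 ≡ 126
102^42 ≡ 1
The order of 102 is 42, so the subgroup it generates has 42 elements.
Index = |(Z/127Z)^×| / |⟨102⟩| = 126 / 42 = 3.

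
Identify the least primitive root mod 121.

φ(121) = φ(11^2) = 11·(11−1) = 110 = 2 · 5 · 11.
g is a primitive root iff g^(110/q) ≢ 1 (mod 121) for each prime q ∈ {2, 5, 11}.
g = 2: 2^55 ≡ 120; 2^22 ≡ 81; 2^10 ≡ 56 — none is 1, so 2 is a primitive root.
Hence the least primitive root of 121 is 2.

2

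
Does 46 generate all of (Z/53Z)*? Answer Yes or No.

No

φ(53) = 53 − 1 = 52 = 2^2 · 13.
46 is a primitive root mod 53 iff 46^(φ(53)/q) ≢ 1 for every prime q | φ(53), i.e. q ∈ {2, 13}.
46^26 ≡ 1 (mod 53)  [q = 2: ≡ 1 ✗]
46^4 ≡ 16 (mod 53)  [q = 13: ≢ 1 ✓]
46^26 ≡ 1 shows ord(46) | 26, strictly less than φ(53); not a primitive root.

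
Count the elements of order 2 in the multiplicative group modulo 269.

1

φ(269) = 269 − 1 = 268 = 2^2 · 67.
Since (Z/269Z)^× is cyclic of order 268, the number of elements of order d is φ(d) when d | 268 and 0 otherwise.
2 | 268, and φ(2) = 2 − 1 = 1.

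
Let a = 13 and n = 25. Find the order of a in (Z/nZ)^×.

ord(13) | φ(25) = φ(5^2) = 5·(5−1) = 20 = 2^2 · 5.
Divisors of 20: 1, 2, 4, 5, 10, 20.
Check 13^d mod 25 for each divisor in increasing order:
13^1 ≡ 13
13^2 ≡ 19
13^4 ≡ 11
13^5 ≡ 18
13^10 ≡ 24
13^20 ≡ 1
Hence ord(13) = 20.

20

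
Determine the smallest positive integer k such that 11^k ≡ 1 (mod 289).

272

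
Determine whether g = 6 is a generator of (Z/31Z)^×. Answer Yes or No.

φ(31) = 31 − 1 = 30 = 2 · 3 · 5.
6 is a primitive root mod 31 iff 6^(φ(31)/q) ≢ 1 for every prime q | φ(31), i.e. q ∈ {2, 3, 5}.
6^15 ≡ 30 (mod 31)  [q = 2: ≢ 1 ✓]
6^10 ≡ 25 (mod 31)  [q = 3: ≢ 1 ✓]
6^6 ≡ 1 (mod 31)  [q = 5: ≡ 1 ✗]
The check at q = 5 fails, so 6 generates a proper subgroup.

No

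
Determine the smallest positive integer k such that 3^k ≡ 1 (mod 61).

10

Since 3 ∈ (Z/61Z)^×, its order divides φ(61) = 61 − 1 = 60 = 2^2 · 3 · 5.
Divisors of 60: 1, 2, 3, 4, 5, 6, 10, 12, 15, 20, 30, 60.
Check 3^d mod 61 for each divisor in increasing order:
3^1 ≡ 3 (mod 61)
3^2 ≡ 9 (mod 61)
3^3 ≡ 27 (mod 61)
3^4 ≡ 20 (mod 61)
3^5 ≡ 60 (mod 61)
3^6 ≡ 58 (mod 61)
3^10 ≡ 1 (mod 61) ✓
Therefore the multiplicative order of 3 modulo 61 is 10.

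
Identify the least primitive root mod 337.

10

φ(337) = 337 − 1 = 336 = 2^4 · 3 · 7.
Test candidates g = 2, 3, … against the prime factors q ∈ {2, 3, 7} of φ(337): g is a generator iff g^(336/q) ≢ 1 for every such q.
g = 2: 2^168 ≡ 1 — hits 1, so not a primitive root.
g = 3: 3^168 ≡ 1 — hits 1, so not a primitive root.
g = 4: 4^168 ≡ 1 — hits 1, so not a primitive root.
g = 5: 5^168 ≡ 336; 5^112 ≡ 1 — hits 1, so not a primitive root.
g = 6: 6^168 ≡ 1 — hits 1, so not a primitive root.
g = 7: 7^168 ≡ 1 — hits 1, so not a primitive root.
g = 8: 8^168 ≡ 1 — hits 1, so not a primitive root.
g = 9: 9^168 ≡ 1 — hits 1, so not a primitive root.
g = 10: 10^168 ≡ 336; 10^112 ≡ 128; 10^48 ≡ 175 — none is 1, so 10 is a primitive root.
Hence the least primitive root of 337 is 10.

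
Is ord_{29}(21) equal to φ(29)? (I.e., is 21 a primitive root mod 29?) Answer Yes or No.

Yes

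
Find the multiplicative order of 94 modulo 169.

By Lagrange's theorem, ord_169(94) divides φ(169) = φ(13^2) = 13·(13−1) = 156 = 2^2 · 3 · 13.
Divisors of 156: 1, 2, 3, 4, 6, 12, 13, 26, 39, 52, 78, 156.
Evaluate successive powers at the divisors of 156:
94^1 ≡ 94 (mod 169)
94^2 ≡ 48 (mod 169)
94^3 ≡ 118 (mod 169)
94^4 ≡ 107 (mod 169)
94^6 ≡ 66 (mod 169)
94^12 ≡ 131 (mod 169)
94^13 ≡ 146 (mod 169)
94^26 ≡ 22 (mod 169)
94^39 ≡ 1 (mod 169) ✓
Therefore the multiplicative order of 94 modulo 169 is 39.

39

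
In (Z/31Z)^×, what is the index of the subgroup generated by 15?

The order of 15 must divide φ(31) = 31 − 1 = 30 = 2 · 3 · 5.
Divisors of 30: 1, 2, 3, 5, 6, 10, 15, 30.
Test each divisor d:
15^1 ≡ 15 (mod 31)
15^2 ≡ 8 (mod 31)
15^3 ≡ 27 (mod 31)
15^5 ≡ 30 (mod 31)
15^6 ≡ 16 (mod 31)
15^10 ≡ 1 (mod 31) ✓
So ord_31(15) = 10, hence |⟨15⟩| = 10.
The index is φ(31) / ord(15) = 30 / 10 = 3.

3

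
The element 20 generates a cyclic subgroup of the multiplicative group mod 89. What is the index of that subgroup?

The order of 20 must divide φ(89) = 89 − 1 = 88 = 2^3 · 11.
Divisors of 88: 1, 2, 4, 8, 11, 22, 44, 88.
Test each divisor d:
20^1 ≡ 20 (mod 89)
20^2 ≡ 44 (mod 89)
20^4 ≡ 67 (mod 89)
20^8 ≡ 39 (mod 89)
20^11 ≡ 55 (mod 89)
20^22 ≡ 88 (mod 89)
20^44 ≡ 1 (mod 89) ✓
So ord_89(20) = 44, hence |⟨20⟩| = 44.
The index is φ(89) / ord(20) = 88 / 44 = 2.

2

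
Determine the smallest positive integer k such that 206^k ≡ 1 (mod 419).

209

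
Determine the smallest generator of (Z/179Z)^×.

φ(179) = 179 − 1 = 178 = 2 · 89.
g is a primitive root iff g^(178/q) ≢ 1 (mod 179) for each prime q ∈ {2, 89}.
g = 2: 2^89 ≡ 178; 2^2 ≡ 4 — none is 1, so 2 is a primitive root.
The smallest primitive root modulo 179 is 2.

2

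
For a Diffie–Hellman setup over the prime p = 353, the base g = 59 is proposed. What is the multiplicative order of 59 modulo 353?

32

The order of 59 must divide φ(353) = 353 − 1 = 352 = 2^5 · 11.
Divisors of 352: 1, 2, 4, 8, 11, 16, 22, 32, 44, 88, 176, 352.
Check 59^d mod 353 for each divisor in increasing order:
59^1 ≡ 59
59^2 ≡ 304
59^4 ≡ 283
59^8 ≡ 311
59^11 ≡ 343
59^16 ≡ 352
59^22 ≡ 100
59^32 ≡ 1
So ord_353(59) = 32.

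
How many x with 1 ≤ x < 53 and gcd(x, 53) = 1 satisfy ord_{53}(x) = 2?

1

φ(53) = 53 − 1 = 52 = 2^2 · 13.
In a cyclic group of order 52, there are φ(d) elements of order d for each divisor d of 52, and zero for non-divisors.
2 | 52, and φ(2) = 2 − 1 = 1.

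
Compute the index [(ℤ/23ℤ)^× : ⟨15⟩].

The order of 15 must divide φ(23) = 23 − 1 = 22 = 2 · 11.
Divisors of 22: 1, 2, 11, 22.
Compute 15^d (mod 23) for the divisors d until we hit 1:
15^1 ≡ 15 (mod 23)
15^2 ≡ 18 (mod 23)
15^11 ≡ 22 (mod 23)
15^22 ≡ 1 (mod 23) ✓
The order of 15 is 22, so the subgroup it generates has 22 elements.
Index = |(Z/23Z)^×| / |⟨15⟩| = 22 / 22 = 1.

1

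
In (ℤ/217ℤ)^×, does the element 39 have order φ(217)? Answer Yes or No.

No

217 = 7 · 31 is a product of two distinct odd primes, so (Z/217Z)^× ≅ (Z/7Z)^× × (Z/31Z)^× is not cyclic.
No primitive root modulo 217 exists; in particular 39 is not one.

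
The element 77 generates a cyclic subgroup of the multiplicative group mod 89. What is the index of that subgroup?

ord(77) | φ(89) = 89 − 1 = 88 = 2^3 · 11.
Divisors of 88: 1, 2, 4, 8, 11, 22, 44, 88.
Test each divisor d:
77^1 ≡ 77 (mod 89)
77^2 ≡ 55 (mod 89)
77^4 ≡ 88 (mod 89)
77^8 ≡ 1 (mod 89) ✓
So ord_89(77) = 8, hence |⟨77⟩| = 8.
Index = |(Z/89Z)^×| / |⟨77⟩| = 88 / 8 = 11.

11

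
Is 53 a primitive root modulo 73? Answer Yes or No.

Yes

φ(73) = 73 − 1 = 72 = 2^3 · 3^2.
An element g generates (Z/73Z)^× iff g^(72/q) ≢ 1 (mod 73) for each prime q ∈ {2, 3}.
53^36 ≡ 72 (mod 73)  [q = 2: ≢ 1 ✓]
53^24 ≡ 64 (mod 73)  [q = 3: ≢ 1 ✓]
Every test exponent gives a nontrivial residue, hence 53 generates the full group.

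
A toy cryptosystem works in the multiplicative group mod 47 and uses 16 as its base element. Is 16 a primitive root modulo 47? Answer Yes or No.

No

φ(47) = 47 − 1 = 46 = 2 · 23.
Test 16^(46/q) mod 47 for each prime factor q of 46:
16^23 ≡ 1 (mod 47)  [q = 2: ≡ 1 ✗]
16^2 ≡ 21 (mod 47)  [q = 23: ≢ 1 ✓]
16^23 ≡ 1 shows ord(16) | 23, strictly less than φ(47); not a primitive root.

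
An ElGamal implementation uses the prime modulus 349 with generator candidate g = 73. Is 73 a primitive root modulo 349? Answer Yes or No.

No

φ(349) = 349 − 1 = 348 = 2^2 · 3 · 29.
An element g generates (Z/349Z)^× iff g^(348/q) ≢ 1 (mod 349) for each prime q ∈ {2, 3, 29}.
73^174 ≡ 1 (mod 349)  [q = 2: ≡ 1 ✗]
73^116 ≡ 122 (mod 349)  [q = 3: ≢ 1 ✓]
73^12 ≡ 249 (mod 349)  [q = 29: ≢ 1 ✓]
73^174 ≡ 1 shows ord(73) | 174, strictly less than φ(349); not a primitive root.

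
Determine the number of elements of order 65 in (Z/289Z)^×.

0

φ(289) = φ(17^2) = 17·(17−1) = 272 = 2^4 · 17.
In a cyclic group of order 272, there are φ(d) elements of order d for each divisor d of 272, and zero for non-divisors.
65 does not divide 272, so no element of (Z/289Z)^× has order 65.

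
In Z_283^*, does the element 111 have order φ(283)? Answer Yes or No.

No

φ(283) = 283 − 1 = 282 = 2 · 3 · 47.
An element g generates (Z/283Z)^× iff g^(282/q) ≢ 1 (mod 283) for each prime q ∈ {2, 3, 47}.
111^141 ≡ 1 (mod 283)  [q = 2: ≡ 1 ✗]
111^94 ≡ 1 (mod 283)  [q = 3: ≡ 1 ✗]
111^6 ≡ 61 (mod 283)  [q = 47: ≢ 1 ✓]
Since 111^141 ≡ 1, the order of 111 divides 141 < 282, so 111 is not a primitive root.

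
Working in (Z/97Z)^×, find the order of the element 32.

Since 32 ∈ (Z/97Z)^×, its order divides φ(97) = 97 − 1 = 96 = 2^5 · 3.
Divisors of 96: 1, 2, 3, 4, 6, 8, 12, 16, 24, 32, 48, 96.
Compute 32^d (mod 97) for the divisors d until we hit 1:
32^1 ≡ 32 (mod 97)
32^2 ≡ 54 (mod 97)
32^3 ≡ 79 (mod 97)
32^4 ≡ 6 (mod 97)
32^6 ≡ 33 (mod 97)
32^8 ≡ 36 (mod 97)
32^12 ≡ 22 (mod 97)
32^16 ≡ 35 (mod 97)
32^24 ≡ 96 (mod 97)
32^32 ≡ 61 (mod 97)
32^48 ≡ 1 (mod 97) ✓
The smallest such exponent is 48, so the order of 32 is 48.

48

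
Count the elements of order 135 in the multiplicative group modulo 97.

0

φ(97) = 97 − 1 = 96 = 2^5 · 3.
In a cyclic group of order 96, there are φ(d) elements of order d for each divisor d of 96, and zero for non-divisors.
Since 135 ∤ 96, the count is 0.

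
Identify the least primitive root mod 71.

φ(71) = 71 − 1 = 70 = 2 · 5 · 7.
Test candidates g = 2, 3, … against the prime factors q ∈ {2, 5, 7} of φ(71): g is a generator iff g^(70/q) ≢ 1 for every such q.
g = 2: 2^35 ≡ 1 — hits 1, so not a primitive root.
g = 3: 3^35 ≡ 1 — hits 1, so not a primitive root.
g = 4: 4^35 ≡ 1 — hits 1, so not a primitive root.
g = 5: 5^35 ≡ 1 — hits 1, so not a primitive root.
g = 6: 6^35 ≡ 1 — hits 1, so not a primitive root.
g = 7: 7^35 ≡ 70; 7^14 ≡ 54; 7^10 ≡ 45 — none is 1, so 7 is a primitive root.
The smallest primitive root modulo 71 is 7.

7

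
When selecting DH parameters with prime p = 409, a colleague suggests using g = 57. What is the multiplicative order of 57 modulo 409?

408

ord(57) | φ(409) = 409 − 1 = 408 = 2^3 · 3 · 17.
Divisors of 408: 1, 2, 3, 4, 6, 8, 12, 17, 24, 34, 51, 68, 102, 136, 204, 408.
Check 57^d mod 409 for each divisor in increasing order:
57^1 ≡ 57 (mod 409)
57^2 ≡ 386 (mod 409)
57^3 ≡ 325 (mod 409)
57^4 ≡ 120 (mod 409)
57^6 ≡ 103 (mod 409)
57^8 ≡ 85 (mod 409)
57^12 ≡ 384 (mod 409)
57^17 ≡ 371 (mod 409)
57^24 ≡ 216 (mod 409)
57^34 ≡ 217 (mod 409)
57^51 ≡ 343 (mod 409)
57^68 ≡ 54 (mod 409)
57^102 ≡ 266 (mod 409)
57^136 ≡ 53 (mod 409)
57^204 ≡ 408 (mod 409)
57^408 ≡ 1 (mod 409) ✓
The smallest such exponent is 408, so the order of 57 is 408.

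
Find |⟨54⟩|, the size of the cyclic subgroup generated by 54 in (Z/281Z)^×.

Since 54 ∈ (Z/281Z)^×, its order divides φ(281) = 281 − 1 = 280 = 2^3 · 5 · 7.
Divisors of 280: 1, 2, 4, 5, 7, 8, 10, 14, 20, 28, 35, 40, 56, 70, 140, 280.
Compute 54^d (mod 281) for the divisors d until we hit 1:
54^1 ≡ 54
54^2 ≡ 106
54^4 ≡ 277
54^5 ≡ 65
54^7 ≡ 146
54^8 ≡ 16
54^10 ≡ 10
54^14 ≡ 241
54^20 ≡ 100
54^28 ≡ 195
54^35 ≡ 89
54^40 ≡ 165
54^56 ≡ 90
54^70 ≡ 53
54^140 ≡ 280
54^280 ≡ 1
Hence ord(54) = 280.

280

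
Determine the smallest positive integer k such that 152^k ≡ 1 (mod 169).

ord(152) | φ(169) = φ(13^2) = 13·(13−1) = 156 = 2^2 · 3 · 13.
Divisors of 156: 1, 2, 3, 4, 6, 12, 13, 26, 39, 52, 78, 156.
Compute 152^d (mod 169) for the divisors d until we hit 1:
152^1 ≡ 152
152^2 ≡ 120
152^3 ≡ 157
152^4 ≡ 35
152^6 ≡ 144
152^12 ≡ 118
152^13 ≡ 22
152^26 ≡ 146
152^39 ≡ 1
Hence ord(152) = 39.

39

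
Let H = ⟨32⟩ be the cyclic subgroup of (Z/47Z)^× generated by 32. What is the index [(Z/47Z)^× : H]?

2

Since 32 ∈ (Z/47Z)^×, its order divides φ(47) = 47 − 1 = 46 = 2 · 23.
Divisors of 46: 1, 2, 23, 46.
Compute 32^d (mod 47) for the divisors d until we hit 1:
32^1 ≡ 32
32^2 ≡ 37
32^23 ≡ 1
Thus |⟨32⟩| = ord(32) = 23.
[(Z/47Z)^× : ⟨32⟩] = 46/23 = 2.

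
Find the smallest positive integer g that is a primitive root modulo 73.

5

φ(73) = 73 − 1 = 72 = 2^3 · 3^2.
Test candidates g = 2, 3, … against the prime factors q ∈ {2, 3} of φ(73): g is a generator iff g^(72/q) ≢ 1 for every such q.
g = 2: 2^36 ≡ 1 — hits 1, so not a primitive root.
g = 3: 3^36 ≡ 1 — hits 1, so not a primitive root.
g = 4: 4^36 ≡ 1 — hits 1, so not a primitive root.
g = 5: 5^36 ≡ 72; 5^24 ≡ 8 — none is 1, so 5 is a primitive root.
The smallest primitive root modulo 73 is 5.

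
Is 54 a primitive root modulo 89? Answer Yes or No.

φ(89) = 89 − 1 = 88 = 2^3 · 11.
It suffices to check that the order of 54 is not a proper divisor of 88: compute 54^(88/q) for q ∈ {2, 11}.
54^44 ≡ 88 (mod 89)  [q = 2: ≢ 1 ✓]
54^8 ≡ 16 (mod 89)  [q = 11: ≢ 1 ✓]
All checks pass, so 54 has order 88 and is a primitive root modulo 89.

Yes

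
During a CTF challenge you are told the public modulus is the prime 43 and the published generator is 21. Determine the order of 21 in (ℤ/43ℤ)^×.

7

By Lagrange's theorem, ord_43(21) divides φ(43) = 43 − 1 = 42 = 2 · 3 · 7.
Divisors of 42: 1, 2, 3, 6, 7, 14, 21, 42.
Compute 21^d (mod 43) for the divisors d until we hit 1:
21^1 ≡ 21
21^2 ≡ 11
21^3 ≡ 16
21^6 ≡ 41
21^7 ≡ 1
Therefore the multiplicative order of 21 modulo 43 is 7.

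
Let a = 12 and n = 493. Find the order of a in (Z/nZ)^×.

By Lagrange's theorem, ord_493(12) divides φ(493) = φ(17·29) = (17−1)·(29−1) = 16·28 = 448 = 2^6 · 7.
Divisors of 448: 1, 2, 4, 7, 8, 14, 16, 28, 32, 56, 64, 112, 224, 448.
Check 12^d mod 493 for each divisor in increasing order:
12^1 ≡ 12 (mod 493)
12^2 ≡ 144 (mod 493)
12^4 ≡ 30 (mod 493)
12^7 ≡ 75 (mod 493)
12^8 ≡ 407 (mod 493)
12^14 ≡ 202 (mod 493)
12^16 ≡ 1 (mod 493) ✓
The smallest such exponent is 16, so the order of 12 is 16.

16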